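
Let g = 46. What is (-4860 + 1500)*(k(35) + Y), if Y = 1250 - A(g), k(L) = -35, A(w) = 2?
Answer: -4075680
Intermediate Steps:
Y = 1248 (Y = 1250 - 1*2 = 1250 - 2 = 1248)
(-4860 + 1500)*(k(35) + Y) = (-4860 + 1500)*(-35 + 1248) = -3360*1213 = -4075680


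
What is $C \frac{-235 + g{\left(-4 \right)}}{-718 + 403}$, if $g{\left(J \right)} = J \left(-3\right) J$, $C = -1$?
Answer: $- \frac{283}{315} \approx -0.89841$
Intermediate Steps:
$g{\left(J \right)} = - 3 J^{2}$ ($g{\left(J \right)} = - 3 J J = - 3 J^{2}$)
$C \frac{-235 + g{\left(-4 \right)}}{-718 + 403} = - \frac{-235 - 3 \left(-4\right)^{2}}{-718 + 403} = - \frac{-235 - 48}{-315} = - \frac{\left(-235 - 48\right) \left(-1\right)}{315} = - \frac{\left(-283\right) \left(-1\right)}{315} = \left(-1\right) \frac{283}{315} = - \frac{283}{315}$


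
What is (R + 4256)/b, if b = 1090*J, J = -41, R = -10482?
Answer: 3113/22345 ≈ 0.13932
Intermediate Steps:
b = -44690 (b = 1090*(-41) = -44690)
(R + 4256)/b = (-10482 + 4256)/(-44690) = -6226*(-1/44690) = 3113/22345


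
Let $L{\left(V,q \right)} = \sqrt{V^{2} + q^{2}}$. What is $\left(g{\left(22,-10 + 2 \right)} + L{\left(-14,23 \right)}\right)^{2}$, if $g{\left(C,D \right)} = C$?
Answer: $1209 + 220 \sqrt{29} \approx 2393.7$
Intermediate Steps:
$\left(g{\left(22,-10 + 2 \right)} + L{\left(-14,23 \right)}\right)^{2} = \left(22 + \sqrt{\left(-14\right)^{2} + 23^{2}}\right)^{2} = \left(22 + \sqrt{196 + 529}\right)^{2} = \left(22 + \sqrt{725}\right)^{2} = \left(22 + 5 \sqrt{29}\right)^{2}$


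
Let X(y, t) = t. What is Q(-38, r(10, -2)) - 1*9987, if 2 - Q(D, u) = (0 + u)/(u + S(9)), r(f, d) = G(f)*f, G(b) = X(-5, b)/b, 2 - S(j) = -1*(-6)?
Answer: -29960/3 ≈ -9986.7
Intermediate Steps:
S(j) = -4 (S(j) = 2 - (-1)*(-6) = 2 - 1*6 = 2 - 6 = -4)
G(b) = 1 (G(b) = b/b = 1)
r(f, d) = f (r(f, d) = 1*f = f)
Q(D, u) = 2 - u/(-4 + u) (Q(D, u) = 2 - (0 + u)/(u - 4) = 2 - u/(-4 + u))
Q(-38, r(10, -2)) - 1*9987 = (-8 + 10)/(-4 + 10) - 1*9987 = 2/6 - 9987 = (⅙)*2 - 9987 = ⅓ - 9987 = -29960/3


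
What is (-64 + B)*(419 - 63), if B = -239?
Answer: -107868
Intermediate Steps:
(-64 + B)*(419 - 63) = (-64 - 239)*(419 - 63) = -303*356 = -107868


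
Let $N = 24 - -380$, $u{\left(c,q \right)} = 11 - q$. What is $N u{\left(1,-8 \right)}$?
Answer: $7676$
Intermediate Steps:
$N = 404$ ($N = 24 + 380 = 404$)
$N u{\left(1,-8 \right)} = 404 \left(11 - -8\right) = 404 \left(11 + 8\right) = 404 \cdot 19 = 7676$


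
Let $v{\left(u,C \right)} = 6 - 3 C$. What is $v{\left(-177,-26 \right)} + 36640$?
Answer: $36724$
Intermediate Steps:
$v{\left(-177,-26 \right)} + 36640 = \left(6 - -78\right) + 36640 = \left(6 + 78\right) + 36640 = 84 + 36640 = 36724$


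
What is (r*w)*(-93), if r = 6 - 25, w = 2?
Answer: 3534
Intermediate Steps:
r = -19
(r*w)*(-93) = -19*2*(-93) = -38*(-93) = 3534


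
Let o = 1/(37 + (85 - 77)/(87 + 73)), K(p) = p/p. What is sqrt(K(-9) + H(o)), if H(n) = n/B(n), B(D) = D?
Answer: sqrt(2) ≈ 1.4142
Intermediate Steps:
K(p) = 1
o = 20/741 (o = 1/(37 + 8/160) = 1/(37 + 8*(1/160)) = 1/(37 + 1/20) = 1/(741/20) = 20/741 ≈ 0.026991)
H(n) = 1 (H(n) = n/n = 1)
sqrt(K(-9) + H(o)) = sqrt(1 + 1) = sqrt(2)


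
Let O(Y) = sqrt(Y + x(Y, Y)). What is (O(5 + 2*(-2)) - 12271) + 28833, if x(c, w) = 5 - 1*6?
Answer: 16562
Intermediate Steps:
x(c, w) = -1 (x(c, w) = 5 - 6 = -1)
O(Y) = sqrt(-1 + Y) (O(Y) = sqrt(Y - 1) = sqrt(-1 + Y))
(O(5 + 2*(-2)) - 12271) + 28833 = (sqrt(-1 + (5 + 2*(-2))) - 12271) + 28833 = (sqrt(-1 + (5 - 4)) - 12271) + 28833 = (sqrt(-1 + 1) - 12271) + 28833 = (sqrt(0) - 12271) + 28833 = (0 - 12271) + 28833 = -12271 + 28833 = 16562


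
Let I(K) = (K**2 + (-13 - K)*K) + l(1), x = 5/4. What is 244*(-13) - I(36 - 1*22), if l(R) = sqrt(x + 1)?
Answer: -5983/2 ≈ -2991.5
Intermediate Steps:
x = 5/4 (x = 5*(1/4) = 5/4 ≈ 1.2500)
l(R) = 3/2 (l(R) = sqrt(5/4 + 1) = sqrt(9/4) = 3/2)
I(K) = 3/2 + K**2 + K*(-13 - K) (I(K) = (K**2 + (-13 - K)*K) + 3/2 = (K**2 + K*(-13 - K)) + 3/2 = 3/2 + K**2 + K*(-13 - K))
244*(-13) - I(36 - 1*22) = 244*(-13) - (3/2 - 13*(36 - 1*22)) = -3172 - (3/2 - 13*(36 - 22)) = -3172 - (3/2 - 13*14) = -3172 - (3/2 - 182) = -3172 - 1*(-361/2) = -3172 + 361/2 = -5983/2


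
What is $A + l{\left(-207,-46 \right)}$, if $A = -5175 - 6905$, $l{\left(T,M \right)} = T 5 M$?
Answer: $35530$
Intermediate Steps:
$l{\left(T,M \right)} = 5 M T$ ($l{\left(T,M \right)} = 5 T M = 5 M T$)
$A = -12080$
$A + l{\left(-207,-46 \right)} = -12080 + 5 \left(-46\right) \left(-207\right) = -12080 + 47610 = 35530$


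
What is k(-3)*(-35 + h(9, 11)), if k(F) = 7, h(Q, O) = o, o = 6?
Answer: -203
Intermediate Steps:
h(Q, O) = 6
k(-3)*(-35 + h(9, 11)) = 7*(-35 + 6) = 7*(-29) = -203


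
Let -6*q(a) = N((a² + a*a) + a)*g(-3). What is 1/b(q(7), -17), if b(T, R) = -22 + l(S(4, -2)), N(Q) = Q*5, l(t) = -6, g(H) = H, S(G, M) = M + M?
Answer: -1/28 ≈ -0.035714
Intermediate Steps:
S(G, M) = 2*M
N(Q) = 5*Q
q(a) = 5*a² + 5*a/2 (q(a) = -5*((a² + a*a) + a)*(-3)/6 = -5*((a² + a²) + a)*(-3)/6 = -5*(2*a² + a)*(-3)/6 = -5*(a + 2*a²)*(-3)/6 = -(5*a + 10*a²)*(-3)/6 = -(-30*a² - 15*a)/6 = 5*a² + 5*a/2)
b(T, R) = -28 (b(T, R) = -22 - 6 = -28)
1/b(q(7), -17) = 1/(-28) = -1/28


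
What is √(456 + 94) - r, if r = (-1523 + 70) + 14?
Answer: 1439 + 5*√22 ≈ 1462.5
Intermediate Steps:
r = -1439 (r = -1453 + 14 = -1439)
√(456 + 94) - r = √(456 + 94) - 1*(-1439) = √550 + 1439 = 5*√22 + 1439 = 1439 + 5*√22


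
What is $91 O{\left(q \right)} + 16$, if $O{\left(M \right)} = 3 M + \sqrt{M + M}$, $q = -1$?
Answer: $-257 + 91 i \sqrt{2} \approx -257.0 + 128.69 i$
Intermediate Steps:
$O{\left(M \right)} = 3 M + \sqrt{2} \sqrt{M}$ ($O{\left(M \right)} = 3 M + \sqrt{2 M} = 3 M + \sqrt{2} \sqrt{M}$)
$91 O{\left(q \right)} + 16 = 91 \left(3 \left(-1\right) + \sqrt{2} \sqrt{-1}\right) + 16 = 91 \left(-3 + \sqrt{2} i\right) + 16 = 91 \left(-3 + i \sqrt{2}\right) + 16 = \left(-273 + 91 i \sqrt{2}\right) + 16 = -257 + 91 i \sqrt{2}$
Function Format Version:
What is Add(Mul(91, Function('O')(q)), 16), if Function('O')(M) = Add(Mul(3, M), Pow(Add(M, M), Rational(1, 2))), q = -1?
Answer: Add(-257, Mul(91, I, Pow(2, Rational(1, 2)))) ≈ Add(-257.00, Mul(128.69, I))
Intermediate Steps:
Function('O')(M) = Add(Mul(3, M), Mul(Pow(2, Rational(1, 2)), Pow(M, Rational(1, 2)))) (Function('O')(M) = Add(Mul(3, M), Pow(Mul(2, M), Rational(1, 2))) = Add(Mul(3, M), Mul(Pow(2, Rational(1, 2)), Pow(M, Rational(1, 2)))))
Add(Mul(91, Function('O')(q)), 16) = Add(Mul(91, Add(Mul(3, -1), Mul(Pow(2, Rational(1, 2)), Pow(-1, Rational(1, 2))))), 16) = Add(Mul(91, Add(-3, Mul(Pow(2, Rational(1, 2)), I))), 16) = Add(Mul(91, Add(-3, Mul(I, Pow(2, Rational(1, 2))))), 16) = Add(Add(-273, Mul(91, I, Pow(2, Rational(1, 2)))), 16) = Add(-257, Mul(91, I, Pow(2, Rational(1, 2))))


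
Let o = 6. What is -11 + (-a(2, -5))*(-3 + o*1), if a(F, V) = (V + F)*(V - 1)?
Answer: -65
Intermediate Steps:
a(F, V) = (-1 + V)*(F + V) (a(F, V) = (F + V)*(-1 + V) = (-1 + V)*(F + V))
-11 + (-a(2, -5))*(-3 + o*1) = -11 + (-((-5)² - 1*2 - 1*(-5) + 2*(-5)))*(-3 + 6*1) = -11 + (-(25 - 2 + 5 - 10))*(-3 + 6) = -11 - 1*18*3 = -11 - 18*3 = -11 - 54 = -65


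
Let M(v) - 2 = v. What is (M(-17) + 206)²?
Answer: 36481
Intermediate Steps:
M(v) = 2 + v
(M(-17) + 206)² = ((2 - 17) + 206)² = (-15 + 206)² = 191² = 36481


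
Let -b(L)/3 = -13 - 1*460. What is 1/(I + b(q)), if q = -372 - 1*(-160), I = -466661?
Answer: -1/465242 ≈ -2.1494e-6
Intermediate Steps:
q = -212 (q = -372 + 160 = -212)
b(L) = 1419 (b(L) = -3*(-13 - 1*460) = -3*(-13 - 460) = -3*(-473) = 1419)
1/(I + b(q)) = 1/(-466661 + 1419) = 1/(-465242) = -1/465242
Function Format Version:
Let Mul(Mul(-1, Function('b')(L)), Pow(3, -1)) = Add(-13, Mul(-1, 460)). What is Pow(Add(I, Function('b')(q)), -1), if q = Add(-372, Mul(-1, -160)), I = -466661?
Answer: Rational(-1, 465242) ≈ -2.1494e-6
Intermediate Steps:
q = -212 (q = Add(-372, 160) = -212)
Function('b')(L) = 1419 (Function('b')(L) = Mul(-3, Add(-13, Mul(-1, 460))) = Mul(-3, Add(-13, -460)) = Mul(-3, -473) = 1419)
Pow(Add(I, Function('b')(q)), -1) = Pow(Add(-466661, 1419), -1) = Pow(-465242, -1) = Rational(-1, 465242)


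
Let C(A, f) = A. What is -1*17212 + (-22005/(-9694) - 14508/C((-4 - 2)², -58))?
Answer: -170737805/9694 ≈ -17613.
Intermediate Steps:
-1*17212 + (-22005/(-9694) - 14508/C((-4 - 2)², -58)) = -1*17212 + (-22005/(-9694) - 14508/(-4 - 2)²) = -17212 + (-22005*(-1/9694) - 14508/((-6)²)) = -17212 + (22005/9694 - 14508/36) = -17212 + (22005/9694 - 14508*1/36) = -17212 + (22005/9694 - 403) = -17212 - 3884677/9694 = -170737805/9694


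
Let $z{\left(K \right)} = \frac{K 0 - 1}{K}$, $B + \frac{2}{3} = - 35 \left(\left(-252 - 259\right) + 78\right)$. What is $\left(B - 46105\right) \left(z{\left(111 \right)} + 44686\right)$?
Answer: $- \frac{460559383540}{333} \approx -1.3831 \cdot 10^{9}$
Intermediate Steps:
$B = \frac{45463}{3}$ ($B = - \frac{2}{3} - 35 \left(\left(-252 - 259\right) + 78\right) = - \frac{2}{3} - 35 \left(-511 + 78\right) = - \frac{2}{3} - -15155 = - \frac{2}{3} + 15155 = \frac{45463}{3} \approx 15154.0$)
$z{\left(K \right)} = - \frac{1}{K}$ ($z{\left(K \right)} = \frac{0 - 1}{K} = - \frac{1}{K}$)
$\left(B - 46105\right) \left(z{\left(111 \right)} + 44686\right) = \left(\frac{45463}{3} - 46105\right) \left(- \frac{1}{111} + 44686\right) = - \frac{92852 \left(\left(-1\right) \frac{1}{111} + 44686\right)}{3} = - \frac{92852 \left(- \frac{1}{111} + 44686\right)}{3} = \left(- \frac{92852}{3}\right) \frac{4960145}{111} = - \frac{460559383540}{333}$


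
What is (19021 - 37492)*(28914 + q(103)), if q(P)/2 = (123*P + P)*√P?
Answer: -534070494 - 471823224*√103 ≈ -5.3226e+9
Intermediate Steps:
q(P) = 248*P^(3/2) (q(P) = 2*((123*P + P)*√P) = 2*((124*P)*√P) = 2*(124*P^(3/2)) = 248*P^(3/2))
(19021 - 37492)*(28914 + q(103)) = (19021 - 37492)*(28914 + 248*103^(3/2)) = -18471*(28914 + 248*(103*√103)) = -18471*(28914 + 25544*√103) = -534070494 - 471823224*√103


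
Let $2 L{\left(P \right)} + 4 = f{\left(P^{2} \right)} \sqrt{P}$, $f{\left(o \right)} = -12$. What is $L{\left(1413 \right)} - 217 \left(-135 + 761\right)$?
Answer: $-135844 - 18 \sqrt{157} \approx -1.3607 \cdot 10^{5}$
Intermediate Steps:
$L{\left(P \right)} = -2 - 6 \sqrt{P}$ ($L{\left(P \right)} = -2 + \frac{\left(-12\right) \sqrt{P}}{2} = -2 - 6 \sqrt{P}$)
$L{\left(1413 \right)} - 217 \left(-135 + 761\right) = \left(-2 - 6 \sqrt{1413}\right) - 217 \left(-135 + 761\right) = \left(-2 - 6 \cdot 3 \sqrt{157}\right) - 135842 = \left(-2 - 18 \sqrt{157}\right) - 135842 = -135844 - 18 \sqrt{157}$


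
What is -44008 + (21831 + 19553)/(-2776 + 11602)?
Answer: -194186612/4413 ≈ -44003.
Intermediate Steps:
-44008 + (21831 + 19553)/(-2776 + 11602) = -44008 + 41384/8826 = -44008 + 41384*(1/8826) = -44008 + 20692/4413 = -194186612/4413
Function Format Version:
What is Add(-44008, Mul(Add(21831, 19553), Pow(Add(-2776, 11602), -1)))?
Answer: Rational(-194186612, 4413) ≈ -44003.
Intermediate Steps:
Add(-44008, Mul(Add(21831, 19553), Pow(Add(-2776, 11602), -1))) = Add(-44008, Mul(41384, Pow(8826, -1))) = Add(-44008, Mul(41384, Rational(1, 8826))) = Add(-44008, Rational(20692, 4413)) = Rational(-194186612, 4413)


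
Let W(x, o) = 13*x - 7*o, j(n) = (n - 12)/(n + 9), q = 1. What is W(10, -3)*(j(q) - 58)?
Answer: -89241/10 ≈ -8924.1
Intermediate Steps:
j(n) = (-12 + n)/(9 + n)
W(x, o) = -7*o + 13*x
W(10, -3)*(j(q) - 58) = (-7*(-3) + 13*10)*((-12 + 1)/(9 + 1) - 58) = (21 + 130)*(-11/10 - 58) = 151*((⅒)*(-11) - 58) = 151*(-11/10 - 58) = 151*(-591/10) = -89241/10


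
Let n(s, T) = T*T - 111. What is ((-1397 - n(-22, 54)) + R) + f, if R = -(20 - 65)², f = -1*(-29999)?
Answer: 23772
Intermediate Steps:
f = 29999
n(s, T) = -111 + T² (n(s, T) = T² - 111 = -111 + T²)
R = -2025 (R = -1*(-45)² = -1*2025 = -2025)
((-1397 - n(-22, 54)) + R) + f = ((-1397 - (-111 + 54²)) - 2025) + 29999 = ((-1397 - (-111 + 2916)) - 2025) + 29999 = ((-1397 - 1*2805) - 2025) + 29999 = ((-1397 - 2805) - 2025) + 29999 = (-4202 - 2025) + 29999 = -6227 + 29999 = 23772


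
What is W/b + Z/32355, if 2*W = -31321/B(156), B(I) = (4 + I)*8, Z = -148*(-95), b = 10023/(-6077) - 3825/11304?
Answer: 207025056814919/31416162471360 ≈ 6.5898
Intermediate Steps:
b = -15171613/7632712 (b = 10023*(-1/6077) - 3825*1/11304 = -10023/6077 - 425/1256 = -15171613/7632712 ≈ -1.9877)
Z = 14060
B(I) = 32 + 8*I
W = -31321/2560 (W = (-31321/(32 + 8*156))/2 = (-31321/(32 + 1248))/2 = (-31321/1280)/2 = (-31321*1/1280)/2 = (½)*(-31321/1280) = -31321/2560 ≈ -12.235)
W/b + Z/32355 = -31321/(2560*(-15171613/7632712)) + 14060/32355 = -31321/2560*(-7632712/15171613) + 14060*(1/32355) = 29883021569/4854916160 + 2812/6471 = 207025056814919/31416162471360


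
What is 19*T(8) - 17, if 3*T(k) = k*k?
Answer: 1165/3 ≈ 388.33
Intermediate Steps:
T(k) = k²/3 (T(k) = (k*k)/3 = k²/3)
19*T(8) - 17 = 19*((⅓)*8²) - 17 = 19*((⅓)*64) - 17 = 19*(64/3) - 17 = 1216/3 - 17 = 1165/3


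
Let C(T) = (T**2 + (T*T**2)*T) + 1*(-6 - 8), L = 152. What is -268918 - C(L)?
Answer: -534086824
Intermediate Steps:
C(T) = -14 + T**2 + T**4 (C(T) = (T**2 + T**3*T) + 1*(-14) = (T**2 + T**4) - 14 = -14 + T**2 + T**4)
-268918 - C(L) = -268918 - (-14 + 152**2 + 152**4) = -268918 - (-14 + 23104 + 533794816) = -268918 - 1*533817906 = -268918 - 533817906 = -534086824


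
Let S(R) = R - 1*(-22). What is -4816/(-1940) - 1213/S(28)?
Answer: -105621/4850 ≈ -21.778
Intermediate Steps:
S(R) = 22 + R (S(R) = R + 22 = 22 + R)
-4816/(-1940) - 1213/S(28) = -4816/(-1940) - 1213/(22 + 28) = -4816*(-1/1940) - 1213/50 = 1204/485 - 1213*1/50 = 1204/485 - 1213/50 = -105621/4850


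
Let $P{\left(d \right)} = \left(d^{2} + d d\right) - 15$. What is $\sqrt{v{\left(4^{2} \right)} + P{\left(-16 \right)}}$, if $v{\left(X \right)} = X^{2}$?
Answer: $\sqrt{753} \approx 27.441$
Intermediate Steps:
$P{\left(d \right)} = -15 + 2 d^{2}$ ($P{\left(d \right)} = \left(d^{2} + d^{2}\right) - 15 = 2 d^{2} - 15 = -15 + 2 d^{2}$)
$\sqrt{v{\left(4^{2} \right)} + P{\left(-16 \right)}} = \sqrt{\left(4^{2}\right)^{2} - \left(15 - 2 \left(-16\right)^{2}\right)} = \sqrt{16^{2} + \left(-15 + 2 \cdot 256\right)} = \sqrt{256 + \left(-15 + 512\right)} = \sqrt{256 + 497} = \sqrt{753}$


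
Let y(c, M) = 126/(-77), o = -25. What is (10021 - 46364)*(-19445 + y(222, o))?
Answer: 7774240159/11 ≈ 7.0675e+8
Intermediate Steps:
y(c, M) = -18/11 (y(c, M) = 126*(-1/77) = -18/11)
(10021 - 46364)*(-19445 + y(222, o)) = (10021 - 46364)*(-19445 - 18/11) = -36343*(-213913/11) = 7774240159/11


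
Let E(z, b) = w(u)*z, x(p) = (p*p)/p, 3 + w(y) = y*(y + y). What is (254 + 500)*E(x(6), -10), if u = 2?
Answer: 22620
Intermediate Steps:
w(y) = -3 + 2*y² (w(y) = -3 + y*(y + y) = -3 + y*(2*y) = -3 + 2*y²)
x(p) = p (x(p) = p²/p = p)
E(z, b) = 5*z (E(z, b) = (-3 + 2*2²)*z = (-3 + 2*4)*z = (-3 + 8)*z = 5*z)
(254 + 500)*E(x(6), -10) = (254 + 500)*(5*6) = 754*30 = 22620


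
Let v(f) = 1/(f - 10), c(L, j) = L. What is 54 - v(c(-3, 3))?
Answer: 703/13 ≈ 54.077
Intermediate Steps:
v(f) = 1/(-10 + f)
54 - v(c(-3, 3)) = 54 - 1/(-10 - 3) = 54 - 1/(-13) = 54 - 1*(-1/13) = 54 + 1/13 = 703/13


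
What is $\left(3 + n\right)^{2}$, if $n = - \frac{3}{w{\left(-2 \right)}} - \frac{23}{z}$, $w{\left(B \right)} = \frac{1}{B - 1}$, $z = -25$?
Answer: $\frac{104329}{625} \approx 166.93$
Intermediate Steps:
$w{\left(B \right)} = \frac{1}{-1 + B}$
$n = \frac{248}{25}$ ($n = - \frac{3}{\frac{1}{-1 - 2}} - \frac{23}{-25} = - \frac{3}{\frac{1}{-3}} - - \frac{23}{25} = - \frac{3}{- \frac{1}{3}} + \frac{23}{25} = \left(-3\right) \left(-3\right) + \frac{23}{25} = 9 + \frac{23}{25} = \frac{248}{25} \approx 9.92$)
$\left(3 + n\right)^{2} = \left(3 + \frac{248}{25}\right)^{2} = \left(\frac{323}{25}\right)^{2} = \frac{104329}{625}$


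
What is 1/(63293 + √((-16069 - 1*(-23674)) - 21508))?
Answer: 63293/4006017752 - I*√13903/4006017752 ≈ 1.5799e-5 - 2.9433e-8*I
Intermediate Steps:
1/(63293 + √((-16069 - 1*(-23674)) - 21508)) = 1/(63293 + √((-16069 + 23674) - 21508)) = 1/(63293 + √(7605 - 21508)) = 1/(63293 + √(-13903)) = 1/(63293 + I*√13903)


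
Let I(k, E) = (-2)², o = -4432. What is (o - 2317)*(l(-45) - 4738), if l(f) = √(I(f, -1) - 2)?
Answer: 31976762 - 6749*√2 ≈ 3.1967e+7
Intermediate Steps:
I(k, E) = 4
l(f) = √2 (l(f) = √(4 - 2) = √2)
(o - 2317)*(l(-45) - 4738) = (-4432 - 2317)*(√2 - 4738) = -6749*(-4738 + √2) = 31976762 - 6749*√2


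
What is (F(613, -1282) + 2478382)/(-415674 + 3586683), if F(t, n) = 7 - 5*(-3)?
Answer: 2478404/3171009 ≈ 0.78158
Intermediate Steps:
F(t, n) = 22 (F(t, n) = 7 + 15 = 22)
(F(613, -1282) + 2478382)/(-415674 + 3586683) = (22 + 2478382)/(-415674 + 3586683) = 2478404/3171009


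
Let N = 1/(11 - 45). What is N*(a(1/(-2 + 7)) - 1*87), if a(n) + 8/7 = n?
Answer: 1539/595 ≈ 2.5866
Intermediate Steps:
a(n) = -8/7 + n
N = -1/34 (N = 1/(-34) = -1/34 ≈ -0.029412)
N*(a(1/(-2 + 7)) - 1*87) = -((-8/7 + 1/(-2 + 7)) - 1*87)/34 = -((-8/7 + 1/5) - 87)/34 = -((-8/7 + ⅕) - 87)/34 = -(-33/35 - 87)/34 = -1/34*(-3078/35) = 1539/595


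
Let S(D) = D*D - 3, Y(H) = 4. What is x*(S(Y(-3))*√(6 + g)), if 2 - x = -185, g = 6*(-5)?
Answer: 4862*I*√6 ≈ 11909.0*I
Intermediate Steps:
g = -30
x = 187 (x = 2 - 1*(-185) = 2 + 185 = 187)
S(D) = -3 + D² (S(D) = D² - 3 = -3 + D²)
x*(S(Y(-3))*√(6 + g)) = 187*((-3 + 4²)*√(6 - 30)) = 187*((-3 + 16)*√(-24)) = 187*(13*(2*I*√6)) = 187*(26*I*√6) = 4862*I*√6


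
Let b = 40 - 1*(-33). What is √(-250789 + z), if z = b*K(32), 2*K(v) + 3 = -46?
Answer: I*√1010310/2 ≈ 502.57*I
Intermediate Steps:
K(v) = -49/2 (K(v) = -3/2 + (½)*(-46) = -3/2 - 23 = -49/2)
b = 73 (b = 40 + 33 = 73)
z = -3577/2 (z = 73*(-49/2) = -3577/2 ≈ -1788.5)
√(-250789 + z) = √(-250789 - 3577/2) = √(-505155/2) = I*√1010310/2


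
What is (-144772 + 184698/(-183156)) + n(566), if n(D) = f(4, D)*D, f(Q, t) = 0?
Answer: -4419340855/30526 ≈ -1.4477e+5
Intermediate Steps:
n(D) = 0 (n(D) = 0*D = 0)
(-144772 + 184698/(-183156)) + n(566) = (-144772 + 184698/(-183156)) + 0 = (-144772 + 184698*(-1/183156)) + 0 = (-144772 - 30783/30526) + 0 = -4419340855/30526 + 0 = -4419340855/30526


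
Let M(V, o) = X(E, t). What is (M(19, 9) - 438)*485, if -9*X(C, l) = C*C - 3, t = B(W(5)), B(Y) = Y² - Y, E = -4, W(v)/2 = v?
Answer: -1918175/9 ≈ -2.1313e+5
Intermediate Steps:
W(v) = 2*v
t = 90 (t = (2*5)*(-1 + 2*5) = 10*(-1 + 10) = 10*9 = 90)
X(C, l) = ⅓ - C²/9 (X(C, l) = -(C*C - 3)/9 = -(C² - 3)/9 = -(-3 + C²)/9 = ⅓ - C²/9)
M(V, o) = -13/9 (M(V, o) = ⅓ - ⅑*(-4)² = ⅓ - ⅑*16 = ⅓ - 16/9 = -13/9)
(M(19, 9) - 438)*485 = (-13/9 - 438)*485 = -3955/9*485 = -1918175/9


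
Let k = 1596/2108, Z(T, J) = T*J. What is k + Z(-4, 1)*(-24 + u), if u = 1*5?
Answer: 40451/527 ≈ 76.757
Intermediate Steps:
Z(T, J) = J*T
k = 399/527 (k = 1596*(1/2108) = 399/527 ≈ 0.75712)
u = 5
k + Z(-4, 1)*(-24 + u) = 399/527 + (1*(-4))*(-24 + 5) = 399/527 - 4*(-19) = 399/527 + 76 = 40451/527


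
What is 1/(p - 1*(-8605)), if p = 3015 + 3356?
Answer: 1/14976 ≈ 6.6774e-5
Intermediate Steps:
p = 6371
1/(p - 1*(-8605)) = 1/(6371 - 1*(-8605)) = 1/(6371 + 8605) = 1/14976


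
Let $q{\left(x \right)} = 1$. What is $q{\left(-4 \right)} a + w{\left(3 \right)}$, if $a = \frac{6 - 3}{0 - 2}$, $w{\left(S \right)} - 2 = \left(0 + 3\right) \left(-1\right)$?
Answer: $- \frac{5}{2} \approx -2.5$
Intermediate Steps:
$w{\left(S \right)} = -1$ ($w{\left(S \right)} = 2 + \left(0 + 3\right) \left(-1\right) = 2 + 3 \left(-1\right) = 2 - 3 = -1$)
$a = - \frac{3}{2}$ ($a = \frac{3}{-2} = 3 \left(- \frac{1}{2}\right) = - \frac{3}{2} \approx -1.5$)
$q{\left(-4 \right)} a + w{\left(3 \right)} = 1 \left(- \frac{3}{2}\right) - 1 = - \frac{3}{2} - 1 = - \frac{5}{2}$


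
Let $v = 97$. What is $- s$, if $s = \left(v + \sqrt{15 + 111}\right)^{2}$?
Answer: $-9535 - 582 \sqrt{14} \approx -11713.0$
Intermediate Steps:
$s = \left(97 + 3 \sqrt{14}\right)^{2}$ ($s = \left(97 + \sqrt{15 + 111}\right)^{2} = \left(97 + \sqrt{126}\right)^{2} = \left(97 + 3 \sqrt{14}\right)^{2} \approx 11713.0$)
$- s = - (9535 + 582 \sqrt{14}) = -9535 - 582 \sqrt{14}$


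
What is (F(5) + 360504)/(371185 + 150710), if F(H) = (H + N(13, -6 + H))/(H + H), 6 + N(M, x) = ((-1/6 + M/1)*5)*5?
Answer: 21632159/31313700 ≈ 0.69082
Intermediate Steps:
N(M, x) = -61/6 + 25*M (N(M, x) = -6 + ((-1/6 + M/1)*5)*5 = -6 + ((-1*⅙ + M*1)*5)*5 = -6 + ((-⅙ + M)*5)*5 = -6 + (-⅚ + 5*M)*5 = -6 + (-25/6 + 25*M) = -61/6 + 25*M)
F(H) = (1889/6 + H)/(2*H) (F(H) = (H + (-61/6 + 25*13))/(H + H) = (H + (-61/6 + 325))/((2*H)) = (H + 1889/6)*(1/(2*H)) = (1889/6 + H)*(1/(2*H)) = (1889/6 + H)/(2*H))
(F(5) + 360504)/(371185 + 150710) = ((1/12)*(1889 + 6*5)/5 + 360504)/(371185 + 150710) = ((1/12)*(⅕)*(1889 + 30) + 360504)/521895 = ((1/12)*(⅕)*1919 + 360504)*(1/521895) = (1919/60 + 360504)*(1/521895) = (21632159/60)*(1/521895) = 21632159/31313700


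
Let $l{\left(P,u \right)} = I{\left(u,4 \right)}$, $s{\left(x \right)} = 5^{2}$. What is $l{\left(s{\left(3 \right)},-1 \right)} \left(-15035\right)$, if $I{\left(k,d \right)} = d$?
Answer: $-60140$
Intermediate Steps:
$s{\left(x \right)} = 25$
$l{\left(P,u \right)} = 4$
$l{\left(s{\left(3 \right)},-1 \right)} \left(-15035\right) = 4 \left(-15035\right) = -60140$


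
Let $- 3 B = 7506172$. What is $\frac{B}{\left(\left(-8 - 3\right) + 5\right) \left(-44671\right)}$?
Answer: $- \frac{3753086}{402039} \approx -9.3351$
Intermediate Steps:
$B = - \frac{7506172}{3}$ ($B = \left(- \frac{1}{3}\right) 7506172 = - \frac{7506172}{3} \approx -2.5021 \cdot 10^{6}$)
$\frac{B}{\left(\left(-8 - 3\right) + 5\right) \left(-44671\right)} = - \frac{7506172}{3 \left(\left(-8 - 3\right) + 5\right) \left(-44671\right)} = - \frac{7506172}{3 \left(-11 + 5\right) \left(-44671\right)} = - \frac{7506172}{3 \left(\left(-6\right) \left(-44671\right)\right)} = - \frac{7506172}{3 \cdot 268026} = \left(- \frac{7506172}{3}\right) \frac{1}{268026} = - \frac{3753086}{402039}$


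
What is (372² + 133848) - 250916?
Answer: 21316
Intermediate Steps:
(372² + 133848) - 250916 = (138384 + 133848) - 250916 = 272232 - 250916 = 21316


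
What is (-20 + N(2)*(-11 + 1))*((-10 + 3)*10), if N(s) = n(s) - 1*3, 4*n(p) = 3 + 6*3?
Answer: 2975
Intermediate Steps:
n(p) = 21/4 (n(p) = (3 + 6*3)/4 = (3 + 18)/4 = (1/4)*21 = 21/4)
N(s) = 9/4 (N(s) = 21/4 - 1*3 = 21/4 - 3 = 9/4)
(-20 + N(2)*(-11 + 1))*((-10 + 3)*10) = (-20 + 9*(-11 + 1)/4)*((-10 + 3)*10) = (-20 + (9/4)*(-10))*(-7*10) = (-20 - 45/2)*(-70) = -85/2*(-70) = 2975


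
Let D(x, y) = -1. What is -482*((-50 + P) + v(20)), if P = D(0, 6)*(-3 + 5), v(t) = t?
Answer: 15424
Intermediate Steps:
P = -2 (P = -(-3 + 5) = -1*2 = -2)
-482*((-50 + P) + v(20)) = -482*((-50 - 2) + 20) = -482*(-52 + 20) = -482*(-32) = 15424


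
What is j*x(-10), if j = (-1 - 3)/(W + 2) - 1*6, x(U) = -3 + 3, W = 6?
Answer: 0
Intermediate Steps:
x(U) = 0
j = -13/2 (j = (-1 - 3)/(6 + 2) - 1*6 = -4/8 - 6 = -4*⅛ - 6 = -½ - 6 = -13/2 ≈ -6.5000)
j*x(-10) = -13/2*0 = 0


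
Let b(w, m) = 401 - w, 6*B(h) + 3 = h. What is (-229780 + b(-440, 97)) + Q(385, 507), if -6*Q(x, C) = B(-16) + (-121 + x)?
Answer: -8243369/36 ≈ -2.2898e+5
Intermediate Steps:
B(h) = -1/2 + h/6
Q(x, C) = 745/36 - x/6 (Q(x, C) = -((-1/2 + (1/6)*(-16)) + (-121 + x))/6 = -((-1/2 - 8/3) + (-121 + x))/6 = -(-19/6 + (-121 + x))/6 = -(-745/6 + x)/6 = 745/36 - x/6)
(-229780 + b(-440, 97)) + Q(385, 507) = (-229780 + (401 - 1*(-440))) + (745/36 - 1/6*385) = (-229780 + (401 + 440)) + (745/36 - 385/6) = (-229780 + 841) - 1565/36 = -228939 - 1565/36 = -8243369/36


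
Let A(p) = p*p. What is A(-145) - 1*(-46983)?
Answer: 68008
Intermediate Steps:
A(p) = p**2
A(-145) - 1*(-46983) = (-145)**2 - 1*(-46983) = 21025 + 46983 = 68008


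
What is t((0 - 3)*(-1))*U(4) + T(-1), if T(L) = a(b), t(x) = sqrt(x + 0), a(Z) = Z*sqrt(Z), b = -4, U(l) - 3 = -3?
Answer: -8*I ≈ -8.0*I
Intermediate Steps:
U(l) = 0 (U(l) = 3 - 3 = 0)
a(Z) = Z**(3/2)
t(x) = sqrt(x)
T(L) = -8*I (T(L) = (-4)**(3/2) = -8*I)
t((0 - 3)*(-1))*U(4) + T(-1) = sqrt((0 - 3)*(-1))*0 - 8*I = sqrt(-3*(-1))*0 - 8*I = sqrt(3)*0 - 8*I = 0 - 8*I = -8*I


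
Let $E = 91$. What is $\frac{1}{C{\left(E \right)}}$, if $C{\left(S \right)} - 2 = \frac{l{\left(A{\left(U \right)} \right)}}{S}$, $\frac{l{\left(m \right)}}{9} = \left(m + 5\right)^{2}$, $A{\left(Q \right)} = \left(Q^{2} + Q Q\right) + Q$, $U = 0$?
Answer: $\frac{91}{407} \approx 0.22359$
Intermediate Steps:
$A{\left(Q \right)} = Q + 2 Q^{2}$ ($A{\left(Q \right)} = \left(Q^{2} + Q^{2}\right) + Q = 2 Q^{2} + Q = Q + 2 Q^{2}$)
$l{\left(m \right)} = 9 \left(5 + m\right)^{2}$ ($l{\left(m \right)} = 9 \left(m + 5\right)^{2} = 9 \left(5 + m\right)^{2}$)
$C{\left(S \right)} = 2 + \frac{225}{S}$ ($C{\left(S \right)} = 2 + \frac{9 \left(5 + 0 \left(1 + 2 \cdot 0\right)\right)^{2}}{S} = 2 + \frac{9 \left(5 + 0 \left(1 + 0\right)\right)^{2}}{S} = 2 + \frac{9 \left(5 + 0 \cdot 1\right)^{2}}{S} = 2 + \frac{9 \left(5 + 0\right)^{2}}{S} = 2 + \frac{9 \cdot 5^{2}}{S} = 2 + \frac{9 \cdot 25}{S} = 2 + \frac{225}{S}$)
$\frac{1}{C{\left(E \right)}} = \frac{1}{2 + \frac{225}{91}} = \frac{1}{\frac{407}{91}} = \frac{91}{407}$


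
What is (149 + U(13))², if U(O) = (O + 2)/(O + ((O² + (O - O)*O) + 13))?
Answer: 3755844/169 ≈ 22224.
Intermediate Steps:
U(O) = (2 + O)/(13 + O + O²) (U(O) = (2 + O)/(O + ((O² + 0*O) + 13)) = (2 + O)/(O + ((O² + 0) + 13)) = (2 + O)/(O + (O² + 13)) = (2 + O)/(O + (13 + O²)) = (2 + O)/(13 + O + O²))
(149 + U(13))² = (149 + (2 + 13)/(13 + 13 + 13²))² = (149 + 15/(13 + 13 + 169))² = (149 + 15/195)² = (149 + (1/195)*15)² = (149 + 1/13)² = (1938/13)² = 3755844/169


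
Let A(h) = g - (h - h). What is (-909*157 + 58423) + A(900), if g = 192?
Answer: -84098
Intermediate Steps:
A(h) = 192 (A(h) = 192 - (h - h) = 192 - 1*0 = 192 + 0 = 192)
(-909*157 + 58423) + A(900) = (-909*157 + 58423) + 192 = (-142713 + 58423) + 192 = -84290 + 192 = -84098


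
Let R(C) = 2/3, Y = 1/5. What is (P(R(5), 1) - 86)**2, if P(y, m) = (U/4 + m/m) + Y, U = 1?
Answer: 2859481/400 ≈ 7148.7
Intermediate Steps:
Y = 1/5 ≈ 0.20000
R(C) = 2/3 (R(C) = 2*(1/3) = 2/3)
P(y, m) = 29/20 (P(y, m) = (1/4 + m/m) + 1/5 = (1*(1/4) + 1) + 1/5 = (1/4 + 1) + 1/5 = 5/4 + 1/5 = 29/20)
(P(R(5), 1) - 86)**2 = (29/20 - 86)**2 = (-1691/20)**2 = 2859481/400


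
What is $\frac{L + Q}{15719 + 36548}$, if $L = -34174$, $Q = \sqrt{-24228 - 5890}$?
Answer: $- \frac{34174}{52267} + \frac{37 i \sqrt{22}}{52267} \approx -0.65384 + 0.0033204 i$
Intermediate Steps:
$Q = 37 i \sqrt{22}$ ($Q = \sqrt{-30118} = 37 i \sqrt{22} \approx 173.55 i$)
$\frac{L + Q}{15719 + 36548} = \frac{-34174 + 37 i \sqrt{22}}{15719 + 36548} = \frac{-34174 + 37 i \sqrt{22}}{52267} = \left(-34174 + 37 i \sqrt{22}\right) \frac{1}{52267} = - \frac{34174}{52267} + \frac{37 i \sqrt{22}}{52267}$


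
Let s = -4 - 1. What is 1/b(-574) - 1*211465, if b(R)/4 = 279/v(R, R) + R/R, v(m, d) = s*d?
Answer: -1331805135/6298 ≈ -2.1146e+5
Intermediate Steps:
s = -5
v(m, d) = -5*d
b(R) = 4 - 1116/(5*R) (b(R) = 4*(279/((-5*R)) + R/R) = 4*(279*(-1/(5*R)) + 1) = 4*(-279/(5*R) + 1) = 4*(1 - 279/(5*R)) = 4 - 1116/(5*R))
1/b(-574) - 1*211465 = 1/(4 - 1116/5/(-574)) - 1*211465 = 1/(4 - 1116/5*(-1/574)) - 211465 = 1/(4 + 558/1435) - 211465 = 1/(6298/1435) - 211465 = 1435/6298 - 211465 = -1331805135/6298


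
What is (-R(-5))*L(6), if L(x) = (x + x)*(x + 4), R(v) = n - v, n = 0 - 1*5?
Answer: 0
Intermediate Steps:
n = -5 (n = 0 - 5 = -5)
R(v) = -5 - v
L(x) = 2*x*(4 + x) (L(x) = (2*x)*(4 + x) = 2*x*(4 + x))
(-R(-5))*L(6) = (-(-5 - 1*(-5)))*(2*6*(4 + 6)) = (-(-5 + 5))*(2*6*10) = -1*0*120 = 0*120 = 0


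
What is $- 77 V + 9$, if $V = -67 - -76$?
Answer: $-684$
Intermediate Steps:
$V = 9$ ($V = -67 + 76 = 9$)
$- 77 V + 9 = \left(-77\right) 9 + 9 = -693 + 9 = -684$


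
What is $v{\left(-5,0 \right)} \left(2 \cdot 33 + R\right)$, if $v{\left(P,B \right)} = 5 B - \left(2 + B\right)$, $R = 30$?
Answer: $-192$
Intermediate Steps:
$v{\left(P,B \right)} = -2 + 4 B$
$v{\left(-5,0 \right)} \left(2 \cdot 33 + R\right) = \left(-2 + 4 \cdot 0\right) \left(2 \cdot 33 + 30\right) = \left(-2 + 0\right) \left(66 + 30\right) = \left(-2\right) 96 = -192$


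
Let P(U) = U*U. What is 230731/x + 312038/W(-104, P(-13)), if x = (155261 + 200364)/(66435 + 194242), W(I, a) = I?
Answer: 3072121517249/18492500 ≈ 1.6613e+5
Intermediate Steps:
P(U) = U²
x = 355625/260677 ≈ 1.3642
230731/x + 312038/W(-104, P(-13)) = 230731/(355625/260677) + 312038/(-104) = 230731*(260677/355625) + 312038*(-1/104) = 60146264887/355625 - 156019/52 = 3072121517249/18492500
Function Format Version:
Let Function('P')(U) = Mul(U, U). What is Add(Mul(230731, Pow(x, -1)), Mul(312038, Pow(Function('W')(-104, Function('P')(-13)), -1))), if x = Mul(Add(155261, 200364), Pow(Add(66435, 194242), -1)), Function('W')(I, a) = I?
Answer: Rational(3072121517249, 18492500) ≈ 1.6613e+5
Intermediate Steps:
Function('P')(U) = Pow(U, 2)
x = Rational(355625, 260677) (x = Mul(355625, Pow(260677, -1)) = Mul(355625, Rational(1, 260677)) = Rational(355625, 260677) ≈ 1.3642)
Add(Mul(230731, Pow(x, -1)), Mul(312038, Pow(Function('W')(-104, Function('P')(-13)), -1))) = Add(Mul(230731, Pow(Rational(355625, 260677), -1)), Mul(312038, Pow(-104, -1))) = Add(Mul(230731, Rational(260677, 355625)), Mul(312038, Rational(-1, 104))) = Add(Rational(60146264887, 355625), Rational(-156019, 52)) = Rational(3072121517249, 18492500)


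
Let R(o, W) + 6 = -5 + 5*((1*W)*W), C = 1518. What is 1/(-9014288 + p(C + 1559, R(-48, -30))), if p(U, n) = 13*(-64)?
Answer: -1/9015120 ≈ -1.1092e-7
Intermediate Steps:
R(o, W) = -11 + 5*W² (R(o, W) = -6 + (-5 + 5*((1*W)*W)) = -6 + (-5 + 5*(W*W)) = -6 + (-5 + 5*W²) = -11 + 5*W²)
p(U, n) = -832
1/(-9014288 + p(C + 1559, R(-48, -30))) = 1/(-9014288 - 832) = 1/(-9015120) = -1/9015120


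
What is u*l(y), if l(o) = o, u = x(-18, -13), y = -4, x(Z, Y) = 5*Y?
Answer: 260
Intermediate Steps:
u = -65 (u = 5*(-13) = -65)
u*l(y) = -65*(-4) = 260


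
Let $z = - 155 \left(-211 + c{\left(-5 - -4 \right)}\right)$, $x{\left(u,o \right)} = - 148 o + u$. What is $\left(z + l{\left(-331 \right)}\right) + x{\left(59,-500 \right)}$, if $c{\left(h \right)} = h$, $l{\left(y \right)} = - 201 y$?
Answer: $173450$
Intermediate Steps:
$x{\left(u,o \right)} = u - 148 o$
$z = 32860$ ($z = - 155 \left(-211 - 1\right) = \left(-155\right) \left(-212\right) = 32860$)
$\left(z + l{\left(-331 \right)}\right) + x{\left(59,-500 \right)} = \left(32860 - -66531\right) + \left(59 - -74000\right) = \left(32860 + 66531\right) + \left(59 + 74000\right) = 99391 + 74059 = 173450$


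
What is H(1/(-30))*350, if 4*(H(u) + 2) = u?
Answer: -8435/12 ≈ -702.92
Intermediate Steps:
H(u) = -2 + u/4
H(1/(-30))*350 = (-2 + (1/4)/(-30))*350 = (-2 + (1/4)*(-1/30))*350 = (-2 - 1/120)*350 = -241/120*350 = -8435/12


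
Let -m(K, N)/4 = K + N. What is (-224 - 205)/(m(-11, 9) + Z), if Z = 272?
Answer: -429/280 ≈ -1.5321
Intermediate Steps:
m(K, N) = -4*K - 4*N (m(K, N) = -4*(K + N) = -4*K - 4*N)
(-224 - 205)/(m(-11, 9) + Z) = (-224 - 205)/((-4*(-11) - 4*9) + 272) = -429/((44 - 36) + 272) = -429/(8 + 272) = -429/280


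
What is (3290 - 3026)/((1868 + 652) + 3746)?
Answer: 132/3133 ≈ 0.042132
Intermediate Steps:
(3290 - 3026)/((1868 + 652) + 3746) = 264/(2520 + 3746) = 264/6266 = 264*(1/6266) = 132/3133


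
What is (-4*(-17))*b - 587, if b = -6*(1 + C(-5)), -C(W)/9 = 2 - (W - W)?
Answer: 6349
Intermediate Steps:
C(W) = -18 (C(W) = -9*(2 - (W - W)) = -9*(2 - 1*0) = -9*(2 + 0) = -9*2 = -18)
b = 102 (b = -6*(1 - 18) = -6*(-17) = 102)
(-4*(-17))*b - 587 = -4*(-17)*102 - 587 = 68*102 - 587 = 6936 - 587 = 6349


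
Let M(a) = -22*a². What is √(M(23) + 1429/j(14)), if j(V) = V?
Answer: I*√2261042/14 ≈ 107.41*I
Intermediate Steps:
√(M(23) + 1429/j(14)) = √(-22*23² + 1429/14) = √(-22*529 + 1429*(1/14)) = √(-11638 + 1429/14) = √(-161503/14) = I*√2261042/14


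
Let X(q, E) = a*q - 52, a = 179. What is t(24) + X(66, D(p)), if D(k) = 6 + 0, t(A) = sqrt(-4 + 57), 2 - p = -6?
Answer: 11762 + sqrt(53) ≈ 11769.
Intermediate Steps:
p = 8 (p = 2 - 1*(-6) = 2 + 6 = 8)
t(A) = sqrt(53)
D(k) = 6
X(q, E) = -52 + 179*q (X(q, E) = 179*q - 52 = -52 + 179*q)
t(24) + X(66, D(p)) = sqrt(53) + (-52 + 179*66) = sqrt(53) + (-52 + 11814) = sqrt(53) + 11762 = 11762 + sqrt(53)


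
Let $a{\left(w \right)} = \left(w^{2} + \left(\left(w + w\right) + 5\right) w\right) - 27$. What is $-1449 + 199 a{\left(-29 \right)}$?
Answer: $466400$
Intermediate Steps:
$a{\left(w \right)} = -27 + w^{2} + w \left(5 + 2 w\right)$ ($a{\left(w \right)} = \left(w^{2} + \left(2 w + 5\right) w\right) - 27 = \left(w^{2} + \left(5 + 2 w\right) w\right) - 27 = \left(w^{2} + w \left(5 + 2 w\right)\right) - 27 = -27 + w^{2} + w \left(5 + 2 w\right)$)
$-1449 + 199 a{\left(-29 \right)} = -1449 + 199 \left(-27 + 3 \left(-29\right)^{2} + 5 \left(-29\right)\right) = -1449 + 199 \left(-27 + 3 \cdot 841 - 145\right) = -1449 + 199 \left(-27 + 2523 - 145\right) = -1449 + 199 \cdot 2351 = -1449 + 467849 = 466400$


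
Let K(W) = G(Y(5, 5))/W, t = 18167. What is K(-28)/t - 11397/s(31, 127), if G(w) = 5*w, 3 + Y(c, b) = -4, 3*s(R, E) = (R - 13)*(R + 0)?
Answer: -138032711/2252708 ≈ -61.274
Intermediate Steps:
s(R, E) = R*(-13 + R)/3 (s(R, E) = ((R - 13)*(R + 0))/3 = ((-13 + R)*R)/3 = (R*(-13 + R))/3 = R*(-13 + R)/3)
Y(c, b) = -7 (Y(c, b) = -3 - 4 = -7)
K(W) = -35/W (K(W) = (5*(-7))/W = -35/W)
K(-28)/t - 11397/s(31, 127) = -35/(-28)/18167 - 11397*3/(31*(-13 + 31)) = -35*(-1/28)*(1/18167) - 11397/((⅓)*31*18) = (5/4)*(1/18167) - 11397/186 = 5/72668 - 11397*1/186 = 5/72668 - 3799/62 = -138032711/2252708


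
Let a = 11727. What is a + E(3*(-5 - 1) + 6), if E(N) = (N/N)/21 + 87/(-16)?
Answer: 3938461/336 ≈ 11722.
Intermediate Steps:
E(N) = -1811/336 (E(N) = 1*(1/21) + 87*(-1/16) = 1/21 - 87/16 = -1811/336)
a + E(3*(-5 - 1) + 6) = 11727 - 1811/336 = 3938461/336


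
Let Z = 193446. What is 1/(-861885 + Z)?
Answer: -1/668439 ≈ -1.4960e-6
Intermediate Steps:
1/(-861885 + Z) = 1/(-861885 + 193446) = 1/(-668439) = -1/668439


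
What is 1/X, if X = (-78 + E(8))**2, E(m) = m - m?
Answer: 1/6084 ≈ 0.00016437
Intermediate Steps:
E(m) = 0
X = 6084 (X = (-78 + 0)**2 = (-78)**2 = 6084)
1/X = 1/6084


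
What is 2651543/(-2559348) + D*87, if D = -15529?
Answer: -3457740664547/2559348 ≈ -1.3510e+6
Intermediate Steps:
2651543/(-2559348) + D*87 = 2651543/(-2559348) - 15529*87 = 2651543*(-1/2559348) - 1351023 = -2651543/2559348 - 1351023 = -3457740664547/2559348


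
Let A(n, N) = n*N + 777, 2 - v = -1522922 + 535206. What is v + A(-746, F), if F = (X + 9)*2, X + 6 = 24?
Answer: 948211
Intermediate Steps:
X = 18 (X = -6 + 24 = 18)
v = 987718 (v = 2 - (-1522922 + 535206) = 2 - 1*(-987716) = 2 + 987716 = 987718)
F = 54 (F = (18 + 9)*2 = 27*2 = 54)
A(n, N) = 777 + N*n (A(n, N) = N*n + 777 = 777 + N*n)
v + A(-746, F) = 987718 + (777 + 54*(-746)) = 987718 + (777 - 40284) = 987718 - 39507 = 948211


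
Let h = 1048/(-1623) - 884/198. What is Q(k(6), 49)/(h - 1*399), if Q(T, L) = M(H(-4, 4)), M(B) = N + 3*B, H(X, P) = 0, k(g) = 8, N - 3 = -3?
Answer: 0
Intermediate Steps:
N = 0 (N = 3 - 3 = 0)
M(B) = 3*B (M(B) = 0 + 3*B = 3*B)
Q(T, L) = 0 (Q(T, L) = 3*0 = 0)
h = -273706/53559 (h = 1048*(-1/1623) - 884*1/198 = -1048/1623 - 442/99 = -273706/53559 ≈ -5.1104)
Q(k(6), 49)/(h - 1*399) = 0/(-273706/53559 - 1*399) = 0/(-273706/53559 - 399) = 0/(-21643747/53559) = 0*(-53559/21643747) = 0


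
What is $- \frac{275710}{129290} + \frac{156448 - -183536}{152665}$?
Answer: $\frac{186526421}{1973805785} \approx 0.094501$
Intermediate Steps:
$- \frac{275710}{129290} + \frac{156448 - -183536}{152665} = \left(-275710\right) \frac{1}{129290} + \left(156448 + 183536\right) \frac{1}{152665} = - \frac{27571}{12929} + 339984 \cdot \frac{1}{152665} = - \frac{27571}{12929} + \frac{339984}{152665} = \frac{186526421}{1973805785}$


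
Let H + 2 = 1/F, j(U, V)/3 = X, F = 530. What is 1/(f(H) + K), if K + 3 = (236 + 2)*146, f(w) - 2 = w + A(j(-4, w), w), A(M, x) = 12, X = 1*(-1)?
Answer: 530/18421211 ≈ 2.8771e-5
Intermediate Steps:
X = -1
j(U, V) = -3 (j(U, V) = 3*(-1) = -3)
H = -1059/530 (H = -2 + 1/530 = -1059/530 ≈ -1.9981)
f(w) = 14 + w (f(w) = 2 + (w + 12) = 2 + (12 + w) = 14 + w)
K = 34745 (K = -3 + (236 + 2)*146 = -3 + 238*146 = -3 + 34748 = 34745)
1/(f(H) + K) = 1/((14 - 1059/530) + 34745) = 1/(6361/530 + 34745) = 1/(18421211/530) = 530/18421211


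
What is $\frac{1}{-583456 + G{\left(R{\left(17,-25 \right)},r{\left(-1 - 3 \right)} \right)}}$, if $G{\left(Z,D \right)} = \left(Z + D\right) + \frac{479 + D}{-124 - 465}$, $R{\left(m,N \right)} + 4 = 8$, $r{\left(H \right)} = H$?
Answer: $- \frac{31}{18087161} \approx -1.7139 \cdot 10^{-6}$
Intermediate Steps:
$R{\left(m,N \right)} = 4$ ($R{\left(m,N \right)} = -4 + 8 = 4$)
$G{\left(Z,D \right)} = - \frac{479}{589} + Z + \frac{588 D}{589}$ ($G{\left(Z,D \right)} = \left(D + Z\right) + \frac{479 + D}{-589} = \left(D + Z\right) + \left(479 + D\right) \left(- \frac{1}{589}\right) = \left(D + Z\right) - \left(\frac{479}{589} + \frac{D}{589}\right) = - \frac{479}{589} + Z + \frac{588 D}{589}$)
$\frac{1}{-583456 + G{\left(R{\left(17,-25 \right)},r{\left(-1 - 3 \right)} \right)}} = \frac{1}{-583456 + \left(- \frac{479}{589} + 4 + \frac{588 \left(-1 - 3\right)}{589}\right)} = \frac{1}{-583456 + \left(- \frac{479}{589} + 4 + \frac{588}{589} \left(-4\right)\right)} = \frac{1}{-583456 - \frac{25}{31}} = \frac{1}{- \frac{18087161}{31}} = - \frac{31}{18087161}$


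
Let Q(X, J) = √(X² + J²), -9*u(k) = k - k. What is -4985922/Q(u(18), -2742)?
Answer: -830987/457 ≈ -1818.4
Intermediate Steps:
u(k) = 0 (u(k) = -(k - k)/9 = -⅑*0 = 0)
Q(X, J) = √(J² + X²)
-4985922/Q(u(18), -2742) = -4985922/√((-2742)² + 0²) = -4985922/√(7518564 + 0) = -4985922/(√7518564) = -4985922/2742 = -4985922*1/2742 = -830987/457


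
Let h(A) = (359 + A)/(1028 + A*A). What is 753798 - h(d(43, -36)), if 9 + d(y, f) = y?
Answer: 548764813/728 ≈ 7.5380e+5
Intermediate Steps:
d(y, f) = -9 + y
h(A) = (359 + A)/(1028 + A**2)
753798 - h(d(43, -36)) = 753798 - (359 + (-9 + 43))/(1028 + (-9 + 43)**2) = 753798 - (359 + 34)/(1028 + 34**2) = 753798 - 393/(1028 + 1156) = 753798 - 393/2184 = 753798 - 1*131/728 = 753798 - 131/728 = 548764813/728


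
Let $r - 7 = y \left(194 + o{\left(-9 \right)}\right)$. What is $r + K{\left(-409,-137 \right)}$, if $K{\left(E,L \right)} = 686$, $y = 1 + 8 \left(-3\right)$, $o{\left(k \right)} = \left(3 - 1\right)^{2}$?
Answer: $-3861$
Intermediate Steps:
$o{\left(k \right)} = 4$ ($o{\left(k \right)} = 2^{2} = 4$)
$y = -23$ ($y = 1 - 24 = -23$)
$r = -4547$ ($r = 7 - 23 \left(194 + 4\right) = 7 - 4554 = -4547$)
$r + K{\left(-409,-137 \right)} = -4547 + 686 = -3861$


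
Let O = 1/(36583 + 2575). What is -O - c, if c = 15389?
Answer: -602602463/39158 ≈ -15389.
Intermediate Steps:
O = 1/39158 ≈ 2.5538e-5
-O - c = -1*1/39158 - 1*15389 = -1/39158 - 15389 = -602602463/39158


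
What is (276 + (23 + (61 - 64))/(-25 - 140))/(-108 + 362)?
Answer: 4552/4191 ≈ 1.0861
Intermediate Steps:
(276 + (23 + (61 - 64))/(-25 - 140))/(-108 + 362) = (276 + (23 - 3)/(-165))/254 = (276 + 20*(-1/165))*(1/254) = (276 - 4/33)*(1/254) = (9104/33)*(1/254) = 4552/4191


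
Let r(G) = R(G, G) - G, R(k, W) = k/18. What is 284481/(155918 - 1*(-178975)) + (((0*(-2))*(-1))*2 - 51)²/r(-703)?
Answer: 374095155/78476593 ≈ 4.7670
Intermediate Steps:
R(k, W) = k/18 (R(k, W) = k*(1/18) = k/18)
r(G) = -17*G/18 (r(G) = G/18 - G = -17*G/18)
284481/(155918 - 1*(-178975)) + (((0*(-2))*(-1))*2 - 51)²/r(-703) = 284481/(155918 - 1*(-178975)) + (((0*(-2))*(-1))*2 - 51)²/((-17/18*(-703))) = 284481/(155918 + 178975) + ((0*(-1))*2 - 51)²/(11951/18) = 284481/334893 + (0*2 - 51)²*(18/11951) = 284481*(1/334893) + (0 - 51)²*(18/11951) = 94827/111631 + (-51)²*(18/11951) = 94827/111631 + 2601*(18/11951) = 94827/111631 + 2754/703 = 374095155/78476593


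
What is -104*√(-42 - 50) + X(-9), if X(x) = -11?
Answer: -11 - 208*I*√23 ≈ -11.0 - 997.53*I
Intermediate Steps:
-104*√(-42 - 50) + X(-9) = -104*√(-42 - 50) - 11 = -208*I*√23 - 11 = -11 - 208*I*√23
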